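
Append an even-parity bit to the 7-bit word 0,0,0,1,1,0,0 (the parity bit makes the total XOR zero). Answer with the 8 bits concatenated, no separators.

00011000

XOR of the 7 data bits: 0⊕0⊕0⊕1⊕1⊕0⊕0 = 0
Parity bit = 0 (so all 8 bits XOR to 0).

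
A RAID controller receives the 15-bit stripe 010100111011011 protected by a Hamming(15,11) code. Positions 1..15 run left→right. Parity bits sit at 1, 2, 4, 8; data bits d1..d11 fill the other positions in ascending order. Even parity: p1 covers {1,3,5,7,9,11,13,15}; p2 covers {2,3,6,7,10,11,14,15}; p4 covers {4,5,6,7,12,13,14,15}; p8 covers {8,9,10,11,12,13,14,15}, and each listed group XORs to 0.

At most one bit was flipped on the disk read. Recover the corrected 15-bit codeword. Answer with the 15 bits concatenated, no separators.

s1 (pos 1,3,5,7,9,11,13,15): 0⊕0⊕0⊕1⊕1⊕1⊕0⊕1 = 0
s2 (pos 2,3,6,7,10,11,14,15): 1⊕0⊕0⊕1⊕0⊕1⊕1⊕1 = 1
s4 (pos 4,5,6,7,12,13,14,15): 1⊕0⊕0⊕1⊕1⊕0⊕1⊕1 = 1
s8 (pos 8,9,10,11,12,13,14,15): 1⊕1⊕0⊕1⊕1⊕0⊕1⊕1 = 0
Syndrome s8…s1 = 0110 → error at position 6.
Flip position 6: 010100111011011 → 010101111011011

010101111011011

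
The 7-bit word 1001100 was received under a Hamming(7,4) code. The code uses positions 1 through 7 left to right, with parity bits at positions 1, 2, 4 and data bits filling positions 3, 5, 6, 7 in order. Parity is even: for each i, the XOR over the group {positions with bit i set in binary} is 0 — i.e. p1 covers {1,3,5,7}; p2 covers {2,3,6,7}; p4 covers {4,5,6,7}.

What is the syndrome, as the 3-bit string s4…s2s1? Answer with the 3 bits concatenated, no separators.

s1 (pos 1,3,5,7): 1⊕0⊕1⊕0 = 0
s2 (pos 2,3,6,7): 0⊕0⊕0⊕0 = 0
s4 (pos 4,5,6,7): 1⊕1⊕0⊕0 = 0
Syndrome s4…s1 = 000 → no error.

000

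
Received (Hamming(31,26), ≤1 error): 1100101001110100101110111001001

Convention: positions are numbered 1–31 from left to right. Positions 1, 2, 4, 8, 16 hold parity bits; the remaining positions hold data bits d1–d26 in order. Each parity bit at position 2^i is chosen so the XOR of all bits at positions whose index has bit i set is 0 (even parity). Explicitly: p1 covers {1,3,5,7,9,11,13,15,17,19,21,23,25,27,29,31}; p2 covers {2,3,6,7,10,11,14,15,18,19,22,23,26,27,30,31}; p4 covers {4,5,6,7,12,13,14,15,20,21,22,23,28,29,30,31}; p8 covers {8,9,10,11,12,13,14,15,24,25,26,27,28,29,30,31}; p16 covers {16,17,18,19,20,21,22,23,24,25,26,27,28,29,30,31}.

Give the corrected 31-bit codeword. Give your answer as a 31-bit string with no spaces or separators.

1100101001110100101010111001001

s1 (pos 1,3,5,7,9,11,13,15,17,19,21,23,25,27,29,31): 1⊕0⊕1⊕1⊕0⊕1⊕0⊕0⊕1⊕1⊕1⊕1⊕1⊕0⊕0⊕1 = 0
s2 (pos 2,3,6,7,10,11,14,15,18,19,22,23,26,27,30,31): 1⊕0⊕0⊕1⊕1⊕1⊕1⊕0⊕0⊕1⊕0⊕1⊕0⊕0⊕0⊕1 = 0
s4 (pos 4,5,6,7,12,13,14,15,20,21,22,23,28,29,30,31): 0⊕1⊕0⊕1⊕1⊕0⊕1⊕0⊕1⊕1⊕0⊕1⊕1⊕0⊕0⊕1 = 1
s8 (pos 8,9,10,11,12,13,14,15,24,25,26,27,28,29,30,31): 0⊕0⊕1⊕1⊕1⊕0⊕1⊕0⊕1⊕1⊕0⊕0⊕1⊕0⊕0⊕1 = 0
s16 (pos 16,17,18,19,20,21,22,23,24,25,26,27,28,29,30,31): 0⊕1⊕0⊕1⊕1⊕1⊕0⊕1⊕1⊕1⊕0⊕0⊕1⊕0⊕0⊕1 = 1
Syndrome s16…s1 = 10100 → error at position 20.
Flip position 20: 1100101001110100101110111001001 → 1100101001110100101010111001001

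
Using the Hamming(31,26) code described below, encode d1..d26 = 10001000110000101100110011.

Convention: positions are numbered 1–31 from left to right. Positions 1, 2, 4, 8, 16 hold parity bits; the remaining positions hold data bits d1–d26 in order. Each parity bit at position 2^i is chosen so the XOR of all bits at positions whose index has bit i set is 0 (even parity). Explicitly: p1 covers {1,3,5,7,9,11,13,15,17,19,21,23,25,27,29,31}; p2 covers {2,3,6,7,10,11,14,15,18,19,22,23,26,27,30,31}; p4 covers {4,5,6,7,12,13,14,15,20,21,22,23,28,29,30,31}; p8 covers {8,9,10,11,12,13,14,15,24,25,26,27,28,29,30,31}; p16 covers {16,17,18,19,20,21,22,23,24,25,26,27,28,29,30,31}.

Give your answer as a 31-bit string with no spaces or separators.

Place data at non-parity positions: p1 p2 1 p4 0 0 0 p8 1 0 0 0 1 1 0 p16 0 0 0 1 0 1 1 0 0 1 1 0 0 1 1
p1 (pos 1,3,5,7,9,11,13,15,17,19,21,23,25,27,29,31): XOR of data positions = 1⊕0⊕0⊕1⊕0⊕1⊕0⊕0⊕0⊕0⊕1⊕0⊕1⊕0⊕1 = 0
p2 (pos 2,3,6,7,10,11,14,15,18,19,22,23,26,27,30,31): XOR of data positions = 1⊕0⊕0⊕0⊕0⊕1⊕0⊕0⊕0⊕1⊕1⊕1⊕1⊕1⊕1 = 0
p4 (pos 4,5,6,7,12,13,14,15,20,21,22,23,28,29,30,31): XOR of data positions = 0⊕0⊕0⊕0⊕1⊕1⊕0⊕1⊕0⊕1⊕1⊕0⊕0⊕1⊕1 = 1
p8 (pos 8,9,10,11,12,13,14,15,24,25,26,27,28,29,30,31): XOR of data positions = 1⊕0⊕0⊕0⊕1⊕1⊕0⊕0⊕0⊕1⊕1⊕0⊕0⊕1⊕1 = 1
p16 (pos 16,17,18,19,20,21,22,23,24,25,26,27,28,29,30,31): XOR of data positions = 0⊕0⊕0⊕1⊕0⊕1⊕1⊕0⊕0⊕1⊕1⊕0⊕0⊕1⊕1 = 1
Codeword: 0011000110001101000101100110011

0011000110001101000101100110011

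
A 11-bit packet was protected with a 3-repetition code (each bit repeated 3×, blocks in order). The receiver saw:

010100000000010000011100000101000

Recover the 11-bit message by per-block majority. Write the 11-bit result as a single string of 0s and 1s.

Block 1 (010): 1 one → 0
Block 2 (100): 1 one → 0
Block 3 (000): 0 ones → 0
Block 4 (000): 0 ones → 0
Block 5 (010): 1 one → 0
Block 6 (000): 0 ones → 0
Block 7 (011): 2 ones → 1
Block 8 (100): 1 one → 0
Block 9 (000): 0 ones → 0
Block 10 (101): 2 ones → 1
Block 11 (000): 0 ones → 0

00000010010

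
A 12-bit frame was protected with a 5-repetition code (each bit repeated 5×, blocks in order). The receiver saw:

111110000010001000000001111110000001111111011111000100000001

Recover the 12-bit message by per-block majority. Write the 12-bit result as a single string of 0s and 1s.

100001011100

Block 1 (11111): 5 ones → 1
Block 2 (00000): 0 ones → 0
Block 3 (10001): 2 ones → 0
Block 4 (00000): 0 ones → 0
Block 5 (00011): 2 ones → 0
Block 6 (11110): 4 ones → 1
Block 7 (00000): 0 ones → 0
Block 8 (11111): 5 ones → 1
Block 9 (11011): 4 ones → 1
Block 10 (11100): 3 ones → 1
Block 11 (01000): 1 one → 0
Block 12 (00001): 1 one → 0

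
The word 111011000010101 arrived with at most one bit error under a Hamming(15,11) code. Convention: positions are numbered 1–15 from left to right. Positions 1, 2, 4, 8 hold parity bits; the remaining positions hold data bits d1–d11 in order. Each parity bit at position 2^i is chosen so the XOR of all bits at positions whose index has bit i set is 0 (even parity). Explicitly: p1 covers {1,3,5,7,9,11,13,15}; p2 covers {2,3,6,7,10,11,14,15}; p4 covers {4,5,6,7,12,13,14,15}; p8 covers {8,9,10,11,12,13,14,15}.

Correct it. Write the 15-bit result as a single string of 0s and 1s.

s1 (pos 1,3,5,7,9,11,13,15): 1⊕1⊕1⊕0⊕0⊕1⊕1⊕1 = 0
s2 (pos 2,3,6,7,10,11,14,15): 1⊕1⊕1⊕0⊕0⊕1⊕0⊕1 = 1
s4 (pos 4,5,6,7,12,13,14,15): 0⊕1⊕1⊕0⊕0⊕1⊕0⊕1 = 0
s8 (pos 8,9,10,11,12,13,14,15): 0⊕0⊕0⊕1⊕0⊕1⊕0⊕1 = 1
Syndrome s8…s1 = 1010 → error at position 10.
Flip position 10: 111011000010101 → 111011000110101

111011000110101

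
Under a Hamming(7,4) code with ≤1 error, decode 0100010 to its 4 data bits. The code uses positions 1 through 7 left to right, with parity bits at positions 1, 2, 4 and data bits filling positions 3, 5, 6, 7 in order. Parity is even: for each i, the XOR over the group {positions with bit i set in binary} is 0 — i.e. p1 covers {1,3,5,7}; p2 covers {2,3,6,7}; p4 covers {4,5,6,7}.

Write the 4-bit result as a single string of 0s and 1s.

s1 (pos 1,3,5,7): 0⊕0⊕0⊕0 = 0
s2 (pos 2,3,6,7): 1⊕0⊕1⊕0 = 0
s4 (pos 4,5,6,7): 0⊕0⊕1⊕0 = 1
Syndrome s4…s1 = 100 → error at position 4.
Flip position 4: 0100010 → 0101010
Read data bits from positions 3,5,6,7: 0010

0010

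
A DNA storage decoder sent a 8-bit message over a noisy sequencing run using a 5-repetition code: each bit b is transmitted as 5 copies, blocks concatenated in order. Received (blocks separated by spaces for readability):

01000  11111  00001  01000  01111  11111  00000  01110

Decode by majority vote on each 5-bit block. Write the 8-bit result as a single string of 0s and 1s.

01001101

Block 1 (01000): 1 one → 0
Block 2 (11111): 5 ones → 1
Block 3 (00001): 1 one → 0
Block 4 (01000): 1 one → 0
Block 5 (01111): 4 ones → 1
Block 6 (11111): 5 ones → 1
Block 7 (00000): 0 ones → 0
Block 8 (01110): 3 ones → 1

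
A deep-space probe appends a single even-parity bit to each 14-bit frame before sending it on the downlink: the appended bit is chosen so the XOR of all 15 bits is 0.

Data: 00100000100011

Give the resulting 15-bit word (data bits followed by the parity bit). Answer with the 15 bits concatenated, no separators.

001000001000110

XOR of the 14 data bits: 0⊕0⊕1⊕0⊕0⊕0⊕0⊕0⊕1⊕0⊕0⊕0⊕1⊕1 = 0
Parity bit = 0 (so all 15 bits XOR to 0).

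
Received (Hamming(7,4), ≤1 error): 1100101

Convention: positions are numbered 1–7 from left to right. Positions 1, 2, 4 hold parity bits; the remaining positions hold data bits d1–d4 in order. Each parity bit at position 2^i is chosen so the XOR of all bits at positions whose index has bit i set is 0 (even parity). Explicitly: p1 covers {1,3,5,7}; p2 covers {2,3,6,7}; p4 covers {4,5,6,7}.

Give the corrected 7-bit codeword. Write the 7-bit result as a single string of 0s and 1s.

0100101

s1 (pos 1,3,5,7): 1⊕0⊕1⊕1 = 1
s2 (pos 2,3,6,7): 1⊕0⊕0⊕1 = 0
s4 (pos 4,5,6,7): 0⊕1⊕0⊕1 = 0
Syndrome s4…s1 = 001 → error at position 1.
Flip position 1: 1100101 → 0100101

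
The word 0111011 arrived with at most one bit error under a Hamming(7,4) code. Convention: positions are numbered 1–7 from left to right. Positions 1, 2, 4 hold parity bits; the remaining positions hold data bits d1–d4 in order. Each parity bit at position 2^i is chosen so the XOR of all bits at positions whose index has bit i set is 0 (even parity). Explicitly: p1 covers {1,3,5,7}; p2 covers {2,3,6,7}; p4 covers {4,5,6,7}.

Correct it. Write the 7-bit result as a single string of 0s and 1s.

0110011

s1 (pos 1,3,5,7): 0⊕1⊕0⊕1 = 0
s2 (pos 2,3,6,7): 1⊕1⊕1⊕1 = 0
s4 (pos 4,5,6,7): 1⊕0⊕1⊕1 = 1
Syndrome s4…s1 = 100 → error at position 4.
Flip position 4: 0111011 → 0110011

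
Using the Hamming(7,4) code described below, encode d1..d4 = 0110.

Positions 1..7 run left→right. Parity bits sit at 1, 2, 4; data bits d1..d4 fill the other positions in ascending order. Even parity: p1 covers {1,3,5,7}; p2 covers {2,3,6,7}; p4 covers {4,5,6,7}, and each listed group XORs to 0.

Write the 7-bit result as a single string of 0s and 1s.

Place data at non-parity positions: p1 p2 0 p4 1 1 0
p1 (pos 1,3,5,7): XOR of data positions = 0⊕1⊕0 = 1
p2 (pos 2,3,6,7): XOR of data positions = 0⊕1⊕0 = 1
p4 (pos 4,5,6,7): XOR of data positions = 1⊕1⊕0 = 0
Codeword: 1100110

1100110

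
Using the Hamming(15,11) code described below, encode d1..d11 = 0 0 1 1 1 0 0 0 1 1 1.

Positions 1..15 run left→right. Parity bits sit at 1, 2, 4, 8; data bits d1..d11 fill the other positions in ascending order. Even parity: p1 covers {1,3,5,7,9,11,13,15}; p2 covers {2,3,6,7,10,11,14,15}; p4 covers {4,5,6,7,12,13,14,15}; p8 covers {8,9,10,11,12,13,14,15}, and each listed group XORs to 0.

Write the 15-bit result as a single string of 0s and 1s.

Place data at non-parity positions: p1 p2 0 p4 0 1 1 p8 1 0 0 0 1 1 1
p1 (pos 1,3,5,7,9,11,13,15): XOR of data positions = 0⊕0⊕1⊕1⊕0⊕1⊕1 = 0
p2 (pos 2,3,6,7,10,11,14,15): XOR of data positions = 0⊕1⊕1⊕0⊕0⊕1⊕1 = 0
p4 (pos 4,5,6,7,12,13,14,15): XOR of data positions = 0⊕1⊕1⊕0⊕1⊕1⊕1 = 1
p8 (pos 8,9,10,11,12,13,14,15): XOR of data positions = 1⊕0⊕0⊕0⊕1⊕1⊕1 = 0
Codeword: 000101101000111

000101101000111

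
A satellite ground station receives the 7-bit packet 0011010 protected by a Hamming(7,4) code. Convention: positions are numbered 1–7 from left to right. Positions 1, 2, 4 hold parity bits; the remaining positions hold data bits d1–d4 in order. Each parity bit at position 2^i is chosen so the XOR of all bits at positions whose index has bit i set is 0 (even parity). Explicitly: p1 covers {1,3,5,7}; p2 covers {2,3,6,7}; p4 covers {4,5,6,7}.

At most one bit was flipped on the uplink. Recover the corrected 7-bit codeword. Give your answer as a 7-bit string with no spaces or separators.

1011010

s1 (pos 1,3,5,7): 0⊕1⊕0⊕0 = 1
s2 (pos 2,3,6,7): 0⊕1⊕1⊕0 = 0
s4 (pos 4,5,6,7): 1⊕0⊕1⊕0 = 0
Syndrome s4…s1 = 001 → error at position 1.
Flip position 1: 0011010 → 1011010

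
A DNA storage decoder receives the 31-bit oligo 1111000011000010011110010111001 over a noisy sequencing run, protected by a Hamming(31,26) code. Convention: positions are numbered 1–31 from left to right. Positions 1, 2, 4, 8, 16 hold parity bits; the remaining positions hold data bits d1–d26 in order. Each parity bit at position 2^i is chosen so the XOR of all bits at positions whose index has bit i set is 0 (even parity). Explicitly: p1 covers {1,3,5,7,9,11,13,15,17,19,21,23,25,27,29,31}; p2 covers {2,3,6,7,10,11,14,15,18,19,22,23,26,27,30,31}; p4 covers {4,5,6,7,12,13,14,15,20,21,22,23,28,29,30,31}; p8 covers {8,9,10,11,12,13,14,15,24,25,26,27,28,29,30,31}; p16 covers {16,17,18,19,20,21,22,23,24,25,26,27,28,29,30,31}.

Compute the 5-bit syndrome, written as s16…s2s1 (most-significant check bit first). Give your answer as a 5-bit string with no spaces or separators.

s1 (pos 1,3,5,7,9,11,13,15,17,19,21,23,25,27,29,31): 1⊕1⊕0⊕0⊕1⊕0⊕0⊕1⊕0⊕1⊕1⊕0⊕0⊕1⊕0⊕1 = 0
s2 (pos 2,3,6,7,10,11,14,15,18,19,22,23,26,27,30,31): 1⊕1⊕0⊕0⊕1⊕0⊕0⊕1⊕1⊕1⊕0⊕0⊕1⊕1⊕0⊕1 = 1
s4 (pos 4,5,6,7,12,13,14,15,20,21,22,23,28,29,30,31): 1⊕0⊕0⊕0⊕0⊕0⊕0⊕1⊕1⊕1⊕0⊕0⊕1⊕0⊕0⊕1 = 0
s8 (pos 8,9,10,11,12,13,14,15,24,25,26,27,28,29,30,31): 0⊕1⊕1⊕0⊕0⊕0⊕0⊕1⊕1⊕0⊕1⊕1⊕1⊕0⊕0⊕1 = 0
s16 (pos 16,17,18,19,20,21,22,23,24,25,26,27,28,29,30,31): 0⊕0⊕1⊕1⊕1⊕1⊕0⊕0⊕1⊕0⊕1⊕1⊕1⊕0⊕0⊕1 = 1
Syndrome s16…s1 = 10010 → error at position 18.

10010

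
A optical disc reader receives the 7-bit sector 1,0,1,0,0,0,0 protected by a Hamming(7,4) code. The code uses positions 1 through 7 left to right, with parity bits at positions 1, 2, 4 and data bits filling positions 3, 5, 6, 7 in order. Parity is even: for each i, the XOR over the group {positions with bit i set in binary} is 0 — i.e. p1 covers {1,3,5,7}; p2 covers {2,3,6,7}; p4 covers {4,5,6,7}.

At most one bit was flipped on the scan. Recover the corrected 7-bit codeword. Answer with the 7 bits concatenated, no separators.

s1 (pos 1,3,5,7): 1⊕1⊕0⊕0 = 0
s2 (pos 2,3,6,7): 0⊕1⊕0⊕0 = 1
s4 (pos 4,5,6,7): 0⊕0⊕0⊕0 = 0
Syndrome s4…s1 = 010 → error at position 2.
Flip position 2: 1010000 → 1110000

1110000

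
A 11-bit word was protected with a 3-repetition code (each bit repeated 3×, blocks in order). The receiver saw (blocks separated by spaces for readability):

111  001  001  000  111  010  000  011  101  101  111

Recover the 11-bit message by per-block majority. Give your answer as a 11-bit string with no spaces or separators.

Block 1 (111): 3 ones → 1
Block 2 (001): 1 one → 0
Block 3 (001): 1 one → 0
Block 4 (000): 0 ones → 0
Block 5 (111): 3 ones → 1
Block 6 (010): 1 one → 0
Block 7 (000): 0 ones → 0
Block 8 (011): 2 ones → 1
Block 9 (101): 2 ones → 1
Block 10 (101): 2 ones → 1
Block 11 (111): 3 ones → 1

10001001111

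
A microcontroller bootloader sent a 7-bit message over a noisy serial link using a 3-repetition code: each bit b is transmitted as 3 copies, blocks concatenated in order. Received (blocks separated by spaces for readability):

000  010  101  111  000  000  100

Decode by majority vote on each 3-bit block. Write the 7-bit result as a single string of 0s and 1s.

Block 1 (000): 0 ones → 0
Block 2 (010): 1 one → 0
Block 3 (101): 2 ones → 1
Block 4 (111): 3 ones → 1
Block 5 (000): 0 ones → 0
Block 6 (000): 0 ones → 0
Block 7 (100): 1 one → 0

0011000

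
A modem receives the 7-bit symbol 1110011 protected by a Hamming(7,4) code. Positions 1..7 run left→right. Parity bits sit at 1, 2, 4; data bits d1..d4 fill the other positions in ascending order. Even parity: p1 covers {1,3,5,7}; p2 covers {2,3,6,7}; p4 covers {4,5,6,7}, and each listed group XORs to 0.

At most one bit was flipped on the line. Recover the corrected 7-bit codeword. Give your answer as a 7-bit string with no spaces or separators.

s1 (pos 1,3,5,7): 1⊕1⊕0⊕1 = 1
s2 (pos 2,3,6,7): 1⊕1⊕1⊕1 = 0
s4 (pos 4,5,6,7): 0⊕0⊕1⊕1 = 0
Syndrome s4…s1 = 001 → error at position 1.
Flip position 1: 1110011 → 0110011

0110011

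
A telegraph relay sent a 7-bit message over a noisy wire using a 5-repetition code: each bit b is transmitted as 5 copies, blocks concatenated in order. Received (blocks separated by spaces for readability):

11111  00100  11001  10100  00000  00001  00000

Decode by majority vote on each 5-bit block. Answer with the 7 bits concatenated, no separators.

Block 1 (11111): 5 ones → 1
Block 2 (00100): 1 one → 0
Block 3 (11001): 3 ones → 1
Block 4 (10100): 2 ones → 0
Block 5 (00000): 0 ones → 0
Block 6 (00001): 1 one → 0
Block 7 (00000): 0 ones → 0

1010000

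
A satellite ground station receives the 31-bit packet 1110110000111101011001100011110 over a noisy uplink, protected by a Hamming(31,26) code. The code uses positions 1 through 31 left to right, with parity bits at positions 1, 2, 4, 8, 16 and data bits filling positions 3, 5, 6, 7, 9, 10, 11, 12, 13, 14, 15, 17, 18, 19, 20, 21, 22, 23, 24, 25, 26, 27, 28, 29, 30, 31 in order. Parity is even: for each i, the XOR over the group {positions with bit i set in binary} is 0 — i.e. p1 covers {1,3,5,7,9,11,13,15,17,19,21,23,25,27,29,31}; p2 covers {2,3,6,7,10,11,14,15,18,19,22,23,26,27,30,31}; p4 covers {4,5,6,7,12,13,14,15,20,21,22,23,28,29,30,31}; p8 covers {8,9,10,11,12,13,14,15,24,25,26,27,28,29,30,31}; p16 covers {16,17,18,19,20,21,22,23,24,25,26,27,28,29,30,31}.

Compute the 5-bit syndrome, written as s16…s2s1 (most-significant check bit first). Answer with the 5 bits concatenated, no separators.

10011

s1 (pos 1,3,5,7,9,11,13,15,17,19,21,23,25,27,29,31): 1⊕1⊕1⊕0⊕0⊕1⊕1⊕0⊕0⊕1⊕0⊕1⊕0⊕1⊕1⊕0 = 1
s2 (pos 2,3,6,7,10,11,14,15,18,19,22,23,26,27,30,31): 1⊕1⊕1⊕0⊕0⊕1⊕1⊕0⊕1⊕1⊕1⊕1⊕0⊕1⊕1⊕0 = 1
s4 (pos 4,5,6,7,12,13,14,15,20,21,22,23,28,29,30,31): 0⊕1⊕1⊕0⊕1⊕1⊕1⊕0⊕0⊕0⊕1⊕1⊕1⊕1⊕1⊕0 = 0
s8 (pos 8,9,10,11,12,13,14,15,24,25,26,27,28,29,30,31): 0⊕0⊕0⊕1⊕1⊕1⊕1⊕0⊕0⊕0⊕0⊕1⊕1⊕1⊕1⊕0 = 0
s16 (pos 16,17,18,19,20,21,22,23,24,25,26,27,28,29,30,31): 1⊕0⊕1⊕1⊕0⊕0⊕1⊕1⊕0⊕0⊕0⊕1⊕1⊕1⊕1⊕0 = 1
Syndrome s16…s1 = 10011 → error at position 19.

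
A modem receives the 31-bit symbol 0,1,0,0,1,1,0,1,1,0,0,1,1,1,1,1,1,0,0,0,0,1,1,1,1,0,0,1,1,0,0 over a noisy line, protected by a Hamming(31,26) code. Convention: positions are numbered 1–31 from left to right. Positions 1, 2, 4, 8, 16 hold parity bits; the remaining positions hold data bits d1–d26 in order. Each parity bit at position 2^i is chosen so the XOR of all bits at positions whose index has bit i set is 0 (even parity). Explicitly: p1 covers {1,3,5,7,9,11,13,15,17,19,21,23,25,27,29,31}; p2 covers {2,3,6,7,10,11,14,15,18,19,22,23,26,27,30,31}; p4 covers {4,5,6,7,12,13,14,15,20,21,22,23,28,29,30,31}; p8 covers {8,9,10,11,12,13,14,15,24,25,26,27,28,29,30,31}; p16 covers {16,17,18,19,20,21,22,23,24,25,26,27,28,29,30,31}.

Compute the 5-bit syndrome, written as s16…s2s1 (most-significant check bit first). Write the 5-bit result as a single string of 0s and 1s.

00000

s1 (pos 1,3,5,7,9,11,13,15,17,19,21,23,25,27,29,31): 0⊕0⊕1⊕0⊕1⊕0⊕1⊕1⊕1⊕0⊕0⊕1⊕1⊕0⊕1⊕0 = 0
s2 (pos 2,3,6,7,10,11,14,15,18,19,22,23,26,27,30,31): 1⊕0⊕1⊕0⊕0⊕0⊕1⊕1⊕0⊕0⊕1⊕1⊕0⊕0⊕0⊕0 = 0
s4 (pos 4,5,6,7,12,13,14,15,20,21,22,23,28,29,30,31): 0⊕1⊕1⊕0⊕1⊕1⊕1⊕1⊕0⊕0⊕1⊕1⊕1⊕1⊕0⊕0 = 0
s8 (pos 8,9,10,11,12,13,14,15,24,25,26,27,28,29,30,31): 1⊕1⊕0⊕0⊕1⊕1⊕1⊕1⊕1⊕1⊕0⊕0⊕1⊕1⊕0⊕0 = 0
s16 (pos 16,17,18,19,20,21,22,23,24,25,26,27,28,29,30,31): 1⊕1⊕0⊕0⊕0⊕0⊕1⊕1⊕1⊕1⊕0⊕0⊕1⊕1⊕0⊕0 = 0
Syndrome s16…s1 = 00000 → no error.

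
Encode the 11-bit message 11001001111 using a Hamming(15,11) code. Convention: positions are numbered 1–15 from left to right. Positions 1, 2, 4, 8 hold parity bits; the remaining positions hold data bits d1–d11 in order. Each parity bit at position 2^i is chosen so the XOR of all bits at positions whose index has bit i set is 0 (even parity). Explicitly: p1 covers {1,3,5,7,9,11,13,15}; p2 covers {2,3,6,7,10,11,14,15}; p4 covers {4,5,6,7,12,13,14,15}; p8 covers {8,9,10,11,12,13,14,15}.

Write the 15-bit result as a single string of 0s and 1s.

111110011001111

Place data at non-parity positions: p1 p2 1 p4 1 0 0 p8 1 0 0 1 1 1 1
p1 (pos 1,3,5,7,9,11,13,15): XOR of data positions = 1⊕1⊕0⊕1⊕0⊕1⊕1 = 1
p2 (pos 2,3,6,7,10,11,14,15): XOR of data positions = 1⊕0⊕0⊕0⊕0⊕1⊕1 = 1
p4 (pos 4,5,6,7,12,13,14,15): XOR of data positions = 1⊕0⊕0⊕1⊕1⊕1⊕1 = 1
p8 (pos 8,9,10,11,12,13,14,15): XOR of data positions = 1⊕0⊕0⊕1⊕1⊕1⊕1 = 1
Codeword: 111110011001111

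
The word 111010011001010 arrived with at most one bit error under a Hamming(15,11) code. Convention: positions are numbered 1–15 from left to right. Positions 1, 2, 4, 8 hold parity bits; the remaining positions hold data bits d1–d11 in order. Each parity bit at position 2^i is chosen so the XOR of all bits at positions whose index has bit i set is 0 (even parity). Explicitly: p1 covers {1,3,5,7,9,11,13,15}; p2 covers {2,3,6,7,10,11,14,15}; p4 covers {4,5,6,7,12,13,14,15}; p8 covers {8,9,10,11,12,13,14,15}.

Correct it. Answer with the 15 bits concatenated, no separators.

s1 (pos 1,3,5,7,9,11,13,15): 1⊕1⊕1⊕0⊕1⊕0⊕0⊕0 = 0
s2 (pos 2,3,6,7,10,11,14,15): 1⊕1⊕0⊕0⊕0⊕0⊕1⊕0 = 1
s4 (pos 4,5,6,7,12,13,14,15): 0⊕1⊕0⊕0⊕1⊕0⊕1⊕0 = 1
s8 (pos 8,9,10,11,12,13,14,15): 1⊕1⊕0⊕0⊕1⊕0⊕1⊕0 = 0
Syndrome s8…s1 = 0110 → error at position 6.
Flip position 6: 111010011001010 → 111011011001010

111011011001010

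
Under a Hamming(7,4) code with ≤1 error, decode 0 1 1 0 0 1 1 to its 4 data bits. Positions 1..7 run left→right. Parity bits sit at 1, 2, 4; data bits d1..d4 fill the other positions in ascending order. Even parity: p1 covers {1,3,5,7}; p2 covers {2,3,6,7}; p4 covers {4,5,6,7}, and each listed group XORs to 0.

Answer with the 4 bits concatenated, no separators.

s1 (pos 1,3,5,7): 0⊕1⊕0⊕1 = 0
s2 (pos 2,3,6,7): 1⊕1⊕1⊕1 = 0
s4 (pos 4,5,6,7): 0⊕0⊕1⊕1 = 0
Syndrome s4…s1 = 000 → no error.
Read data bits from positions 3,5,6,7: 1011

1011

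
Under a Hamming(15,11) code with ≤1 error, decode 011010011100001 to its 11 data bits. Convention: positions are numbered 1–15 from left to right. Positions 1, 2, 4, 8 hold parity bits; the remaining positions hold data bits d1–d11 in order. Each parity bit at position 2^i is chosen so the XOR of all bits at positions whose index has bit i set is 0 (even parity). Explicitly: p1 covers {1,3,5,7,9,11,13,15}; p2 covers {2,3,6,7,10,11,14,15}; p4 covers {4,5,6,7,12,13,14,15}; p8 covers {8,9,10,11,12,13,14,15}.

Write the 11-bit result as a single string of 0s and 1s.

11001100001

s1 (pos 1,3,5,7,9,11,13,15): 0⊕1⊕1⊕0⊕1⊕0⊕0⊕1 = 0
s2 (pos 2,3,6,7,10,11,14,15): 1⊕1⊕0⊕0⊕1⊕0⊕0⊕1 = 0
s4 (pos 4,5,6,7,12,13,14,15): 0⊕1⊕0⊕0⊕0⊕0⊕0⊕1 = 0
s8 (pos 8,9,10,11,12,13,14,15): 1⊕1⊕1⊕0⊕0⊕0⊕0⊕1 = 0
Syndrome s8…s1 = 0000 → no error.
Read data bits from positions 3,5,6,7,9,10,11,12,13,14,15: 11001100001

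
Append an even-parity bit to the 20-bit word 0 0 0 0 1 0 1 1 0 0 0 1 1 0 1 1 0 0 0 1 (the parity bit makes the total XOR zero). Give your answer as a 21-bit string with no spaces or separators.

XOR of the 20 data bits: 0⊕0⊕0⊕0⊕1⊕0⊕1⊕1⊕0⊕0⊕0⊕1⊕1⊕0⊕1⊕1⊕0⊕0⊕0⊕1 = 0
Parity bit = 0 (so all 21 bits XOR to 0).

000010110001101100010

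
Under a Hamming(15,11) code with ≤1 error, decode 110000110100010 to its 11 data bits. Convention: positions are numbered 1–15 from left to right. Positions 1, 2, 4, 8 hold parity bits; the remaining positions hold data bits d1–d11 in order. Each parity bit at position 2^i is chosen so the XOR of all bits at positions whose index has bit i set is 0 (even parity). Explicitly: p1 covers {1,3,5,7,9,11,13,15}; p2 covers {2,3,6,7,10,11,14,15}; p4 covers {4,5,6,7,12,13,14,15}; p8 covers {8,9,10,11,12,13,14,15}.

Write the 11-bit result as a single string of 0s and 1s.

00010100010

s1 (pos 1,3,5,7,9,11,13,15): 1⊕0⊕0⊕1⊕0⊕0⊕0⊕0 = 0
s2 (pos 2,3,6,7,10,11,14,15): 1⊕0⊕0⊕1⊕1⊕0⊕1⊕0 = 0
s4 (pos 4,5,6,7,12,13,14,15): 0⊕0⊕0⊕1⊕0⊕0⊕1⊕0 = 0
s8 (pos 8,9,10,11,12,13,14,15): 1⊕0⊕1⊕0⊕0⊕0⊕1⊕0 = 1
Syndrome s8…s1 = 1000 → error at position 8.
Flip position 8: 110000110100010 → 110000100100010
Read data bits from positions 3,5,6,7,9,10,11,12,13,14,15: 00010100010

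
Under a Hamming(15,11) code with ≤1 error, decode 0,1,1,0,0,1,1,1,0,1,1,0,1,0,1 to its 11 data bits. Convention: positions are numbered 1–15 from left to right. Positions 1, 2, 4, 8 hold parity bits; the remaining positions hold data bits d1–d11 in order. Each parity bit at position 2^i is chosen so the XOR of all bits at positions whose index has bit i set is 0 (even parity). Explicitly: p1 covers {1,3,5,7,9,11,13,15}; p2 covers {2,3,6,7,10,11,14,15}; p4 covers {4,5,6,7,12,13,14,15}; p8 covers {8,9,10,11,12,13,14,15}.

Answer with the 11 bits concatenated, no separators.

s1 (pos 1,3,5,7,9,11,13,15): 0⊕1⊕0⊕1⊕0⊕1⊕1⊕1 = 1
s2 (pos 2,3,6,7,10,11,14,15): 1⊕1⊕1⊕1⊕1⊕1⊕0⊕1 = 1
s4 (pos 4,5,6,7,12,13,14,15): 0⊕0⊕1⊕1⊕0⊕1⊕0⊕1 = 0
s8 (pos 8,9,10,11,12,13,14,15): 1⊕0⊕1⊕1⊕0⊕1⊕0⊕1 = 1
Syndrome s8…s1 = 1011 → error at position 11.
Flip position 11: 011001110110101 → 011001110100101
Read data bits from positions 3,5,6,7,9,10,11,12,13,14,15: 10110100101

10110100101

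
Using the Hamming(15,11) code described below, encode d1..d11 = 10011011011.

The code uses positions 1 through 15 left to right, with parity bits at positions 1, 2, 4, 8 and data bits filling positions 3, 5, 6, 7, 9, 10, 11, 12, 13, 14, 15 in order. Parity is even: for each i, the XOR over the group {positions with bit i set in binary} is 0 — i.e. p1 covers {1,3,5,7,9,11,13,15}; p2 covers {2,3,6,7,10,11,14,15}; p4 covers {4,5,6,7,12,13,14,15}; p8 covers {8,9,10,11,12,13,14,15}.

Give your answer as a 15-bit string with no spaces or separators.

111000111011011

Place data at non-parity positions: p1 p2 1 p4 0 0 1 p8 1 0 1 1 0 1 1
p1 (pos 1,3,5,7,9,11,13,15): XOR of data positions = 1⊕0⊕1⊕1⊕1⊕0⊕1 = 1
p2 (pos 2,3,6,7,10,11,14,15): XOR of data positions = 1⊕0⊕1⊕0⊕1⊕1⊕1 = 1
p4 (pos 4,5,6,7,12,13,14,15): XOR of data positions = 0⊕0⊕1⊕1⊕0⊕1⊕1 = 0
p8 (pos 8,9,10,11,12,13,14,15): XOR of data positions = 1⊕0⊕1⊕1⊕0⊕1⊕1 = 1
Codeword: 111000111011011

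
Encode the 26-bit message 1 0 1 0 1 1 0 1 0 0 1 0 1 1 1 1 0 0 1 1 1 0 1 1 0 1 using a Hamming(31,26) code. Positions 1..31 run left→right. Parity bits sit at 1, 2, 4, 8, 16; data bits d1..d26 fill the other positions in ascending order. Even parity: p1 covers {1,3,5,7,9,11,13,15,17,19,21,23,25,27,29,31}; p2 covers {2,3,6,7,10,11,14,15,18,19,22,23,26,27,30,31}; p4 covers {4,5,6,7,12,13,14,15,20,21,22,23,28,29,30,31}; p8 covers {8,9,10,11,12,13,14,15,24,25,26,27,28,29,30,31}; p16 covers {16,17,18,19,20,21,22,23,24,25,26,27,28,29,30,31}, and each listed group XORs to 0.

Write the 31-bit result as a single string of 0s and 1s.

Place data at non-parity positions: p1 p2 1 p4 0 1 0 p8 1 1 0 1 0 0 1 p16 0 1 1 1 1 0 0 1 1 1 0 1 1 0 1
p1 (pos 1,3,5,7,9,11,13,15,17,19,21,23,25,27,29,31): XOR of data positions = 1⊕0⊕0⊕1⊕0⊕0⊕1⊕0⊕1⊕1⊕0⊕1⊕0⊕1⊕1 = 0
p2 (pos 2,3,6,7,10,11,14,15,18,19,22,23,26,27,30,31): XOR of data positions = 1⊕1⊕0⊕1⊕0⊕0⊕1⊕1⊕1⊕0⊕0⊕1⊕0⊕0⊕1 = 0
p4 (pos 4,5,6,7,12,13,14,15,20,21,22,23,28,29,30,31): XOR of data positions = 0⊕1⊕0⊕1⊕0⊕0⊕1⊕1⊕1⊕0⊕0⊕1⊕1⊕0⊕1 = 0
p8 (pos 8,9,10,11,12,13,14,15,24,25,26,27,28,29,30,31): XOR of data positions = 1⊕1⊕0⊕1⊕0⊕0⊕1⊕1⊕1⊕1⊕0⊕1⊕1⊕0⊕1 = 0
p16 (pos 16,17,18,19,20,21,22,23,24,25,26,27,28,29,30,31): XOR of data positions = 0⊕1⊕1⊕1⊕1⊕0⊕0⊕1⊕1⊕1⊕0⊕1⊕1⊕0⊕1 = 0
Codeword: 0010010011010010011110011101101

0010010011010010011110011101101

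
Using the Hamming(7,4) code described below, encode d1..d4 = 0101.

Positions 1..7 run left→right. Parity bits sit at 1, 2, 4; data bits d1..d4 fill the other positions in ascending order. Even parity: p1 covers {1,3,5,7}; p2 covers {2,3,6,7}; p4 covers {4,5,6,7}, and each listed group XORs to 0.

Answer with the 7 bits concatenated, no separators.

0100101

Place data at non-parity positions: p1 p2 0 p4 1 0 1
p1 (pos 1,3,5,7): XOR of data positions = 0⊕1⊕1 = 0
p2 (pos 2,3,6,7): XOR of data positions = 0⊕0⊕1 = 1
p4 (pos 4,5,6,7): XOR of data positions = 1⊕0⊕1 = 0
Codeword: 0100101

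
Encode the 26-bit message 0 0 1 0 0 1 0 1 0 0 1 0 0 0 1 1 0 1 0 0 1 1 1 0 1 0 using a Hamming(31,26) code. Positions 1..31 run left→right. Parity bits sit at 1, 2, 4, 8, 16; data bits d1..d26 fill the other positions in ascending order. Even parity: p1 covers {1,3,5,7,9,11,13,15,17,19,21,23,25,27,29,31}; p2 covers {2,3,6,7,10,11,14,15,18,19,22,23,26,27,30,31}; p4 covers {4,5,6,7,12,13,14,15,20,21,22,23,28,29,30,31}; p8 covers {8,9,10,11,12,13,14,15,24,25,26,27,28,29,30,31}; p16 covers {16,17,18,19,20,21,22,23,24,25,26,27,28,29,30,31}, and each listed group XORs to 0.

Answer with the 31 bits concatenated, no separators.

0100010101010011000110100111010

Place data at non-parity positions: p1 p2 0 p4 0 1 0 p8 0 1 0 1 0 0 1 p16 0 0 0 1 1 0 1 0 0 1 1 1 0 1 0
p1 (pos 1,3,5,7,9,11,13,15,17,19,21,23,25,27,29,31): XOR of data positions = 0⊕0⊕0⊕0⊕0⊕0⊕1⊕0⊕0⊕1⊕1⊕0⊕1⊕0⊕0 = 0
p2 (pos 2,3,6,7,10,11,14,15,18,19,22,23,26,27,30,31): XOR of data positions = 0⊕1⊕0⊕1⊕0⊕0⊕1⊕0⊕0⊕0⊕1⊕1⊕1⊕1⊕0 = 1
p4 (pos 4,5,6,7,12,13,14,15,20,21,22,23,28,29,30,31): XOR of data positions = 0⊕1⊕0⊕1⊕0⊕0⊕1⊕1⊕1⊕0⊕1⊕1⊕0⊕1⊕0 = 0
p8 (pos 8,9,10,11,12,13,14,15,24,25,26,27,28,29,30,31): XOR of data positions = 0⊕1⊕0⊕1⊕0⊕0⊕1⊕0⊕0⊕1⊕1⊕1⊕0⊕1⊕0 = 1
p16 (pos 16,17,18,19,20,21,22,23,24,25,26,27,28,29,30,31): XOR of data positions = 0⊕0⊕0⊕1⊕1⊕0⊕1⊕0⊕0⊕1⊕1⊕1⊕0⊕1⊕0 = 1
Codeword: 0100010101010011000110100111010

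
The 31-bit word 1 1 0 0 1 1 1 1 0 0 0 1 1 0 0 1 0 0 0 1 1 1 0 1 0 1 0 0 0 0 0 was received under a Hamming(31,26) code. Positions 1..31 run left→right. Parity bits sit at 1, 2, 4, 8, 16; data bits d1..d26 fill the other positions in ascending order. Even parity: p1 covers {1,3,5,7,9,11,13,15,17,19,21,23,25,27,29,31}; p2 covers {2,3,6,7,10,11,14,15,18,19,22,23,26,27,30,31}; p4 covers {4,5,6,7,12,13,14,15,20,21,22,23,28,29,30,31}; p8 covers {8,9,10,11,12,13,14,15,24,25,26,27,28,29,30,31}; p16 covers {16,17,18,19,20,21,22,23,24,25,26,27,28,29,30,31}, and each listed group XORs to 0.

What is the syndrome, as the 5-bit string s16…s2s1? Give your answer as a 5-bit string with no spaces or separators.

s1 (pos 1,3,5,7,9,11,13,15,17,19,21,23,25,27,29,31): 1⊕0⊕1⊕1⊕0⊕0⊕1⊕0⊕0⊕0⊕1⊕0⊕0⊕0⊕0⊕0 = 1
s2 (pos 2,3,6,7,10,11,14,15,18,19,22,23,26,27,30,31): 1⊕0⊕1⊕1⊕0⊕0⊕0⊕0⊕0⊕0⊕1⊕0⊕1⊕0⊕0⊕0 = 1
s4 (pos 4,5,6,7,12,13,14,15,20,21,22,23,28,29,30,31): 0⊕1⊕1⊕1⊕1⊕1⊕0⊕0⊕1⊕1⊕1⊕0⊕0⊕0⊕0⊕0 = 0
s8 (pos 8,9,10,11,12,13,14,15,24,25,26,27,28,29,30,31): 1⊕0⊕0⊕0⊕1⊕1⊕0⊕0⊕1⊕0⊕1⊕0⊕0⊕0⊕0⊕0 = 1
s16 (pos 16,17,18,19,20,21,22,23,24,25,26,27,28,29,30,31): 1⊕0⊕0⊕0⊕1⊕1⊕1⊕0⊕1⊕0⊕1⊕0⊕0⊕0⊕0⊕0 = 0
Syndrome s16…s1 = 01011 → error at position 11.

01011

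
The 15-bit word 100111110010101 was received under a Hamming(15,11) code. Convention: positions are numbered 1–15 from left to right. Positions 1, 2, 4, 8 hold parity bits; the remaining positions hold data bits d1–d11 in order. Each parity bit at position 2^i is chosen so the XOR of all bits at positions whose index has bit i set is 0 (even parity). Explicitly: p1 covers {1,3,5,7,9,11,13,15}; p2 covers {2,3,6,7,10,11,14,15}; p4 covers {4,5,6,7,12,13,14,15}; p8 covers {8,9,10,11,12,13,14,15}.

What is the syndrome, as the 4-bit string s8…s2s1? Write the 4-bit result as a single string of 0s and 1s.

0000

s1 (pos 1,3,5,7,9,11,13,15): 1⊕0⊕1⊕1⊕0⊕1⊕1⊕1 = 0
s2 (pos 2,3,6,7,10,11,14,15): 0⊕0⊕1⊕1⊕0⊕1⊕0⊕1 = 0
s4 (pos 4,5,6,7,12,13,14,15): 1⊕1⊕1⊕1⊕0⊕1⊕0⊕1 = 0
s8 (pos 8,9,10,11,12,13,14,15): 1⊕0⊕0⊕1⊕0⊕1⊕0⊕1 = 0
Syndrome s8…s1 = 0000 → no error.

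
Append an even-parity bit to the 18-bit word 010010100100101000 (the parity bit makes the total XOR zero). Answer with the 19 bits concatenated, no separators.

0100101001001010000

XOR of the 18 data bits: 0⊕1⊕0⊕0⊕1⊕0⊕1⊕0⊕0⊕1⊕0⊕0⊕1⊕0⊕1⊕0⊕0⊕0 = 0
Parity bit = 0 (so all 19 bits XOR to 0).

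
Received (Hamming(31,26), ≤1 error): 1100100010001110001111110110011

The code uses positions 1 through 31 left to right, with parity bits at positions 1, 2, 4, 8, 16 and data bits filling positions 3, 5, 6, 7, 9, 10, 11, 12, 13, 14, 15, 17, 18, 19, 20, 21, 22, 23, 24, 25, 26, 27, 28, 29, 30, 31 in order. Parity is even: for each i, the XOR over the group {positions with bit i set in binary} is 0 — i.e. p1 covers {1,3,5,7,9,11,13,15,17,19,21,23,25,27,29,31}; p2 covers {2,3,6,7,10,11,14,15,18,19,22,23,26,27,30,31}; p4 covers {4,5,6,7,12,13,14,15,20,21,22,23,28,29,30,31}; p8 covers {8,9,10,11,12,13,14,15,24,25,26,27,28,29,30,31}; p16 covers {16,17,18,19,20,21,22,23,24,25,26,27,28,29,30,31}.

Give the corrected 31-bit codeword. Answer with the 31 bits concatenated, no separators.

1100100110001110001111110110011

s1 (pos 1,3,5,7,9,11,13,15,17,19,21,23,25,27,29,31): 1⊕0⊕1⊕0⊕1⊕0⊕1⊕1⊕0⊕1⊕1⊕1⊕0⊕1⊕0⊕1 = 0
s2 (pos 2,3,6,7,10,11,14,15,18,19,22,23,26,27,30,31): 1⊕0⊕0⊕0⊕0⊕0⊕1⊕1⊕0⊕1⊕1⊕1⊕1⊕1⊕1⊕1 = 0
s4 (pos 4,5,6,7,12,13,14,15,20,21,22,23,28,29,30,31): 0⊕1⊕0⊕0⊕0⊕1⊕1⊕1⊕1⊕1⊕1⊕1⊕0⊕0⊕1⊕1 = 0
s8 (pos 8,9,10,11,12,13,14,15,24,25,26,27,28,29,30,31): 0⊕1⊕0⊕0⊕0⊕1⊕1⊕1⊕1⊕0⊕1⊕1⊕0⊕0⊕1⊕1 = 1
s16 (pos 16,17,18,19,20,21,22,23,24,25,26,27,28,29,30,31): 0⊕0⊕0⊕1⊕1⊕1⊕1⊕1⊕1⊕0⊕1⊕1⊕0⊕0⊕1⊕1 = 0
Syndrome s16…s1 = 01000 → error at position 8.
Flip position 8: 1100100010001110001111110110011 → 1100100110001110001111110110011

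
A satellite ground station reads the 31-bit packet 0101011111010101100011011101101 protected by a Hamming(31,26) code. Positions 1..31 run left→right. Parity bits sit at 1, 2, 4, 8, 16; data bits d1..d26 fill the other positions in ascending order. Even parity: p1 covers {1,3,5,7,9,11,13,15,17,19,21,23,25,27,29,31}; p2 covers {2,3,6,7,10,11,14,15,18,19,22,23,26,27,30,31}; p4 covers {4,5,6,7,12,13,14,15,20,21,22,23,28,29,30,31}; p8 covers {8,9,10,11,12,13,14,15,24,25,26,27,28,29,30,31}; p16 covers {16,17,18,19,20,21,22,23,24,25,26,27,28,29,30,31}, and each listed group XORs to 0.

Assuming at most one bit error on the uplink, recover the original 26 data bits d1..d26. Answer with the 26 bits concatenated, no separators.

s1 (pos 1,3,5,7,9,11,13,15,17,19,21,23,25,27,29,31): 0⊕0⊕0⊕1⊕1⊕0⊕0⊕0⊕1⊕0⊕1⊕0⊕1⊕0⊕1⊕1 = 1
s2 (pos 2,3,6,7,10,11,14,15,18,19,22,23,26,27,30,31): 1⊕0⊕1⊕1⊕1⊕0⊕1⊕0⊕0⊕0⊕1⊕0⊕1⊕0⊕0⊕1 = 0
s4 (pos 4,5,6,7,12,13,14,15,20,21,22,23,28,29,30,31): 1⊕0⊕1⊕1⊕1⊕0⊕1⊕0⊕0⊕1⊕1⊕0⊕1⊕1⊕0⊕1 = 0
s8 (pos 8,9,10,11,12,13,14,15,24,25,26,27,28,29,30,31): 1⊕1⊕1⊕0⊕1⊕0⊕1⊕0⊕1⊕1⊕1⊕0⊕1⊕1⊕0⊕1 = 1
s16 (pos 16,17,18,19,20,21,22,23,24,25,26,27,28,29,30,31): 1⊕1⊕0⊕0⊕0⊕1⊕1⊕0⊕1⊕1⊕1⊕0⊕1⊕1⊕0⊕1 = 0
Syndrome s16…s1 = 01001 → error at position 9.
Flip position 9: 0101011111010101100011011101101 → 0101011101010101100011011101101
Read data bits from positions 3,5,6,7,9,10,11,12,13,14,15,17,18,19,20,21,22,23,24,25,26,27,28,29,30,31: 00110101010100011011101101

00110101010100011011101101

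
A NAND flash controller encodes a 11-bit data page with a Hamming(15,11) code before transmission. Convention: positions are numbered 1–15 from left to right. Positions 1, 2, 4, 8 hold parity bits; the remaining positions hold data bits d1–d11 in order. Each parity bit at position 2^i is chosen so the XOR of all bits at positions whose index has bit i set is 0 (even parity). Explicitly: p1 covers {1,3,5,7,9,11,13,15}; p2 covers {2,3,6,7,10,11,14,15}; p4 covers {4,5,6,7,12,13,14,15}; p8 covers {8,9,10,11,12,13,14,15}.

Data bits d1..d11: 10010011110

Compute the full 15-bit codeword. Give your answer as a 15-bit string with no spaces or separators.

Place data at non-parity positions: p1 p2 1 p4 0 0 1 p8 0 0 1 1 1 1 0
p1 (pos 1,3,5,7,9,11,13,15): XOR of data positions = 1⊕0⊕1⊕0⊕1⊕1⊕0 = 0
p2 (pos 2,3,6,7,10,11,14,15): XOR of data positions = 1⊕0⊕1⊕0⊕1⊕1⊕0 = 0
p4 (pos 4,5,6,7,12,13,14,15): XOR of data positions = 0⊕0⊕1⊕1⊕1⊕1⊕0 = 0
p8 (pos 8,9,10,11,12,13,14,15): XOR of data positions = 0⊕0⊕1⊕1⊕1⊕1⊕0 = 0
Codeword: 001000100011110

001000100011110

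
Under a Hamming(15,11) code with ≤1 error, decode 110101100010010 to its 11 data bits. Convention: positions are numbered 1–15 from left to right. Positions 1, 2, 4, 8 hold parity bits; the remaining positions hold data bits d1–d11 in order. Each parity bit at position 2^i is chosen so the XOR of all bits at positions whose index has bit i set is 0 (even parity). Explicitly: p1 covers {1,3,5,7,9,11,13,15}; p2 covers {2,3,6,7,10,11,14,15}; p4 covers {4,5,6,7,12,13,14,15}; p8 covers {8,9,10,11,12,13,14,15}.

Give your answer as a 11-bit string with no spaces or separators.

s1 (pos 1,3,5,7,9,11,13,15): 1⊕0⊕0⊕1⊕0⊕1⊕0⊕0 = 1
s2 (pos 2,3,6,7,10,11,14,15): 1⊕0⊕1⊕1⊕0⊕1⊕1⊕0 = 1
s4 (pos 4,5,6,7,12,13,14,15): 1⊕0⊕1⊕1⊕0⊕0⊕1⊕0 = 0
s8 (pos 8,9,10,11,12,13,14,15): 0⊕0⊕0⊕1⊕0⊕0⊕1⊕0 = 0
Syndrome s8…s1 = 0011 → error at position 3.
Flip position 3: 110101100010010 → 111101100010010
Read data bits from positions 3,5,6,7,9,10,11,12,13,14,15: 10110010010

10110010010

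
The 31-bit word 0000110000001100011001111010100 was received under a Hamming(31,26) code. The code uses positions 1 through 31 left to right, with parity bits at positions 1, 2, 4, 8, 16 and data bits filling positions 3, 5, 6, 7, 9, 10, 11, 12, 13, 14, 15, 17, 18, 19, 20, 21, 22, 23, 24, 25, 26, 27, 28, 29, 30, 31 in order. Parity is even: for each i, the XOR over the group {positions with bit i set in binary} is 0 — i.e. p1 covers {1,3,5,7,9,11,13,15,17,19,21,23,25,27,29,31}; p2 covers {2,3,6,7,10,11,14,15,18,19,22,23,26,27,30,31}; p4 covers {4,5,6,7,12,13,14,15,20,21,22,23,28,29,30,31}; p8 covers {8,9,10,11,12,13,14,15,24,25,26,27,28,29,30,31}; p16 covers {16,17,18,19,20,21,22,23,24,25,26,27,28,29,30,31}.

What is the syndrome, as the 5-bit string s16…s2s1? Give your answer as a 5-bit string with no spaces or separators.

s1 (pos 1,3,5,7,9,11,13,15,17,19,21,23,25,27,29,31): 0⊕0⊕1⊕0⊕0⊕0⊕1⊕0⊕0⊕1⊕0⊕1⊕1⊕1⊕1⊕0 = 1
s2 (pos 2,3,6,7,10,11,14,15,18,19,22,23,26,27,30,31): 0⊕0⊕1⊕0⊕0⊕0⊕1⊕0⊕1⊕1⊕1⊕1⊕0⊕1⊕0⊕0 = 1
s4 (pos 4,5,6,7,12,13,14,15,20,21,22,23,28,29,30,31): 0⊕1⊕1⊕0⊕0⊕1⊕1⊕0⊕0⊕0⊕1⊕1⊕0⊕1⊕0⊕0 = 1
s8 (pos 8,9,10,11,12,13,14,15,24,25,26,27,28,29,30,31): 0⊕0⊕0⊕0⊕0⊕1⊕1⊕0⊕1⊕1⊕0⊕1⊕0⊕1⊕0⊕0 = 0
s16 (pos 16,17,18,19,20,21,22,23,24,25,26,27,28,29,30,31): 0⊕0⊕1⊕1⊕0⊕0⊕1⊕1⊕1⊕1⊕0⊕1⊕0⊕1⊕0⊕0 = 0
Syndrome s16…s1 = 00111 → error at position 7.

00111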